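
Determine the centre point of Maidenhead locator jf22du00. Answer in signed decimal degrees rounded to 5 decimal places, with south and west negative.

-37.16458, 4.25417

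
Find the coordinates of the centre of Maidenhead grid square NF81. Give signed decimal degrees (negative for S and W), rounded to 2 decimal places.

Field N=13, F=5: +13·20° lon, +5·10° lat → SW at lon 80°, lat -40°.
Square 8, 1: +8·2° lon, +1·1° lat → SW at lon 96°, lat -39°.
Cell spans 2° lon × 1° lat. Centre is SW corner plus half of each.
latitude -38.50, longitude 97.00.

-38.50, 97.00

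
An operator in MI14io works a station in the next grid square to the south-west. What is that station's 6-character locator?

Longitude subsquare i = 8; −1 → 7 = h.
Latitude subsquare o = 14; −1 → 13 = n.

MI14hn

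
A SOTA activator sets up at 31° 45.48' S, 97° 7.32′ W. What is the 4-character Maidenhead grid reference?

EF18

Shift to the Maidenhead origin (180°W, 90°S): lon 82.88, lat 58.24.
Field (20°×10°, letters A–R): lon ⌊82.88/20⌋ = 4 → E; lat ⌊58.24/10⌋ = 5 → F.
Square (2°×1°, digits 0–9): lon ⌊2.88/2⌋ = 1; lat ⌊8.24/1⌋ = 8.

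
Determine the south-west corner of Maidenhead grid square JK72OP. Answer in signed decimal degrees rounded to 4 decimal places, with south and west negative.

Field J=9, K=10: +9·20° lon, +10·10° lat → SW at lon 0°, lat 10°.
Square 7, 2: +7·2° lon, +2·1° lat → SW at lon 14°, lat 12°.
Subsquare o=14, p=15: +14·0.0833333° lon, +15·0.0416667° lat → SW at lon 15.1667°, lat 12.625°.
latitude 12.6250, longitude 15.1667.

12.6250, 15.1667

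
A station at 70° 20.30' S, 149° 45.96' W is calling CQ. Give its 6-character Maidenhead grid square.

Offset from 180°W / 90°S: lon 30.2340°, lat 19.6617°.
Field (20°×10°, letters A–R): lon ⌊30.2340/20⌋ = 1 → B; lat ⌊19.6617/10⌋ = 1 → B.
Square (2°×1°, digits 0–9): lon ⌊10.2340/2⌋ = 5; lat ⌊9.6617/1⌋ = 9.
Subsquare (5′×2.5′, letters a–x): lon ⌊0.2340/0.0833333⌋ = 2 → c; lat ⌊0.6617/0.0416667⌋ = 15 → p.

BB59cp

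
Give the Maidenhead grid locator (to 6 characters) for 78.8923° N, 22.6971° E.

KQ18iv

Shift to the Maidenhead origin (180°W, 90°S): lon 202.6971, lat 168.8923.
Field: 202.6971/20 → 10 → K, 168.8923/10 → 16 → Q; chars KQ.
Square: 2.6971/2 → 1, 8.8923/1 → 8; chars 18.
Subsquare: 0.6971/0.0833333 → 8 → i, 0.8923/0.0416667 → 21 → v; chars iv.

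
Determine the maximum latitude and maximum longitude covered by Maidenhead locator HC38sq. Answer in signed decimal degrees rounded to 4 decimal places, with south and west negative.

-61.2917, -32.4167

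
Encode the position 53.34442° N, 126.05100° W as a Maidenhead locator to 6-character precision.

CO63xi

Offset from 180°W / 90°S: lon 53.9490°, lat 143.3444°.
Field: 53.9490/20 → 2 → C, 143.3444/10 → 14 → O; chars CO.
Square: 13.9490/2 → 6, 3.3444/1 → 3; chars 63.
Subsquare: 1.9490/0.0833333 → 23 → x, 0.3444/0.0416667 → 8 → i; chars xi.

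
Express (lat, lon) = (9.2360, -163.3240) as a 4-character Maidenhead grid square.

AJ89

Offset from 180°W / 90°S: lon 16.68°, lat 99.24°.
Field: 16.68/20 → 0 → A, 99.24/10 → 9 → J; chars AJ.
Square: 16.68/2 → 8, 9.24/1 → 9; chars 89.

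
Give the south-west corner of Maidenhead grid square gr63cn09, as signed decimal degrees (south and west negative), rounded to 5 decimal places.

83.57917, -47.83333

Field G=6, R=17: +6·20° lon, +17·10° lat → SW at lon -60°, lat 80°.
Square 6, 3: +6·2° lon, +3·1° lat → SW at lon -48°, lat 83°.
Subsquare c=2, n=13: +2·0.0833333° lon, +13·0.0416667° lat → SW at lon -47.8333°, lat 83.5417°.
Extended square 0, 9: +0·0.00833333° lon, +9·0.00416667° lat → SW at lon -47.8333°, lat 83.5792°.
latitude 83.57917, longitude -47.83333.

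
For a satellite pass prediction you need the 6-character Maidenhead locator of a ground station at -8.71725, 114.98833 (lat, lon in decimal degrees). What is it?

OI71lg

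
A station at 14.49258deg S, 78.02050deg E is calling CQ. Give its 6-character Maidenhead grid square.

MH95am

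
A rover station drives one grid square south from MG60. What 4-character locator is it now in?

MF69

Latitude square 0; −1 → -1, wraps to 9, carry into field.
Latitude field G = 6; −1 → 5 = F.
The longitude characters are unchanged.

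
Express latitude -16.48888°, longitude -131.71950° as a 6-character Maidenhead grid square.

CH43dm

Shift to the Maidenhead origin (180°W, 90°S): lon 48.2805, lat 73.5111.
Field (20°×10°, letters A–R): lon ⌊48.2805/20⌋ = 2 → C; lat ⌊73.5111/10⌋ = 7 → H.
Square (2°×1°, digits 0–9): lon ⌊8.2805/2⌋ = 4; lat ⌊3.5111/1⌋ = 3.
Subsquare (5′×2.5′, letters a–x): lon ⌊0.2805/0.0833333⌋ = 3 → d; lat ⌊0.5111/0.0416667⌋ = 12 → m.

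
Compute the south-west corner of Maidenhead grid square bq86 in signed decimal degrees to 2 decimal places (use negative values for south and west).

Field B=1, Q=16: +1·20° lon, +16·10° lat → SW at lon -160°, lat 70°.
Square 8, 6: +8·2° lon, +6·1° lat → SW at lon -144°, lat 76°.
latitude 76.00, longitude -144.00.

76.00, -144.00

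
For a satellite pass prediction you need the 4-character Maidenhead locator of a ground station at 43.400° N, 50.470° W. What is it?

Offset from 180°W / 90°S: lon 129.53°, lat 133.40°.
Field: lon ⌊129.53/20⌋ = 6 → G; lat ⌊133.40/10⌋ = 13 → N.
Square: lon ⌊9.53/2⌋ = 4; lat ⌊3.40/1⌋ = 3.

GN43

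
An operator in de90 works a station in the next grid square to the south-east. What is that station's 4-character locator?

Longitude square 9; +1 → 10, wraps to 0, carry into field.
Longitude field D = 3; +1 → 4 = E.
Latitude square 0; −1 → -1, wraps to 9, carry into field.
Latitude field E = 4; −1 → 3 = D.

ED09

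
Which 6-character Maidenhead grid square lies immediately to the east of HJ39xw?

Longitude subsquare x = 23; +1 → 24, wraps to 0 = a, carry into square.
Longitude square 3; +1 → 4.
The latitude characters are unchanged.

HJ49aw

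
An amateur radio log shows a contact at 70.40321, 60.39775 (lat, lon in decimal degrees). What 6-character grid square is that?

Shift to the Maidenhead origin (180°W, 90°S): lon 240.3978, lat 160.4032.
Field: lon ⌊240.3978/20⌋ = 12 → M; lat ⌊160.4032/10⌋ = 16 → Q.
Square: lon ⌊0.3978/2⌋ = 0; lat ⌊0.4032/1⌋ = 0.
Subsquare: lon ⌊0.3978/0.0833333⌋ = 4 → e; lat ⌊0.4032/0.0416667⌋ = 9 → j.

MQ00ej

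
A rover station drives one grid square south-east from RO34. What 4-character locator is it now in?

RO43

Longitude square 3; +1 → 4.
Latitude square 4; −1 → 3.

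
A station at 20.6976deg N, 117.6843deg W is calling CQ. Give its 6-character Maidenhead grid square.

Shift to the Maidenhead origin (180°W, 90°S): lon 62.3157, lat 110.6976.
Field: 62.3157/20 → 3 → D, 110.6976/10 → 11 → L; chars DL.
Square: 2.3157/2 → 1, 0.6976/1 → 0; chars 10.
Subsquare: 0.3157/0.0833333 → 3 → d, 0.6976/0.0416667 → 16 → q; chars dq.

DL10dq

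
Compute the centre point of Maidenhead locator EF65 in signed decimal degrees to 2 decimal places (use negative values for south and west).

-34.50, -87.00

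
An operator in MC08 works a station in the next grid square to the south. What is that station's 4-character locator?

Latitude square 8; −1 → 7.
The longitude characters are unchanged.

MC07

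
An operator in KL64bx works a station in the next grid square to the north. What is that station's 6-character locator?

Latitude subsquare x = 23; +1 → 24, wraps to 0 = a, carry into square.
Latitude square 4; +1 → 5.
The longitude characters are unchanged.

KL65ba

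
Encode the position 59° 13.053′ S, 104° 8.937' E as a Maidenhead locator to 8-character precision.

Shift to the Maidenhead origin (180°W, 90°S): lon 284.14895, lat 30.78245.
Field: lon ⌊284.14895/20⌋ = 14 → O; lat ⌊30.78245/10⌋ = 3 → D.
Square: lon ⌊4.14895/2⌋ = 2; lat ⌊0.78245/1⌋ = 0.
Subsquare: lon ⌊0.14895/0.0833333⌋ = 1 → b; lat ⌊0.78245/0.0416667⌋ = 18 → s.
Extended square: lon ⌊0.06562/0.00833333⌋ = 7; lat ⌊0.03245/0.00416667⌋ = 7.

OD20bs77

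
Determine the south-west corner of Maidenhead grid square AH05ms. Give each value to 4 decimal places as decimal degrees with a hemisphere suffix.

Field A=0, H=7: +0·20° lon, +7·10° lat → SW at lon -180°, lat -20°.
Square 0, 5: +0·2° lon, +5·1° lat → SW at lon -180°, lat -15°.
Subsquare m=12, s=18: +12·0.0833333° lon, +18·0.0416667° lat → SW at lon -179°, lat -14.25°.
latitude 14.2500° S, longitude 179.0000° W.

14.2500° S, 179.0000° W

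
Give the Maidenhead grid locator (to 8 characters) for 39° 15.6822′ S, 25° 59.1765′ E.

KF20xr87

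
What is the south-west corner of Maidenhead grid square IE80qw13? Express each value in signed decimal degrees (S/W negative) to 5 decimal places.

-49.07083, -2.65833

Field I=8, E=4: +8·20° lon, +4·10° lat → SW at lon -20°, lat -50°.
Square 8, 0: +8·2° lon, +0·1° lat → SW at lon -4°, lat -50°.
Subsquare q=16, w=22: +16·0.0833333° lon, +22·0.0416667° lat → SW at lon -2.66667°, lat -49.0833°.
Extended square 1, 3: +1·0.00833333° lon, +3·0.00416667° lat → SW at lon -2.65833°, lat -49.0708°.
latitude -49.07083, longitude -2.65833.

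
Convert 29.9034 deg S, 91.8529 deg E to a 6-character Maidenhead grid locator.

NG50wc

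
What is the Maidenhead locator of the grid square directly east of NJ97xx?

OJ07ax

Longitude subsquare x = 23; +1 → 24, wraps to 0 = a, carry into square.
Longitude square 9; +1 → 10, wraps to 0, carry into field.
Longitude field N = 13; +1 → 14 = O.
The latitude characters are unchanged.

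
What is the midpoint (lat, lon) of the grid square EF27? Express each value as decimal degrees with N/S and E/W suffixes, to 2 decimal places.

32.50° S, 95.00° W

Field E=4, F=5: +4·20° lon, +5·10° lat → SW at lon -100°, lat -40°.
Square 2, 7: +2·2° lon, +7·1° lat → SW at lon -96°, lat -33°.
Cell spans 2° lon × 1° lat. Centre is SW corner plus half of each.
latitude 32.50° S, longitude 95.00° W.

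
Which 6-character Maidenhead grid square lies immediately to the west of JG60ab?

JG50xb

Longitude subsquare a = 0; −1 → -1, wraps to 23 = x, carry into square.
Longitude square 6; −1 → 5.
The latitude characters are unchanged.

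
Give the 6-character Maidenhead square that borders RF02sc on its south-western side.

RF02rb

Longitude subsquare s = 18; −1 → 17 = r.
Latitude subsquare c = 2; −1 → 1 = b.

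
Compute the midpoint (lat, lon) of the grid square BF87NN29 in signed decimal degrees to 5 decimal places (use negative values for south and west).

Field B=1, F=5: +1·20° lon, +5·10° lat → SW at lon -160°, lat -40°.
Square 8, 7: +8·2° lon, +7·1° lat → SW at lon -144°, lat -33°.
Subsquare n=13, n=13: +13·0.0833333° lon, +13·0.0416667° lat → SW at lon -142.917°, lat -32.4583°.
Extended square 2, 9: +2·0.00833333° lon, +9·0.00416667° lat → SW at lon -142.9°, lat -32.4208°.
Cell spans 0.00833333° lon × 0.00416667° lat. Centre is SW corner plus half of each.
latitude -32.41875, longitude -142.89583.

-32.41875, -142.89583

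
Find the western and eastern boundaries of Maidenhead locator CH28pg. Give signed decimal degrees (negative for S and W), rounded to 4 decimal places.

-134.7500, -134.6667

Field C=2, H=7: +2·20° lon, +7·10° lat → SW at lon -140°, lat -20°.
Square 2, 8: +2·2° lon, +8·1° lat → SW at lon -136°, lat -12°.
Subsquare p=15, g=6: +15·0.0833333° lon, +6·0.0416667° lat → SW at lon -134.75°, lat -11.75°.
Cell spans 0.0833333° lon × 0.0416667° lat.
west -134.7500, east -134.6667.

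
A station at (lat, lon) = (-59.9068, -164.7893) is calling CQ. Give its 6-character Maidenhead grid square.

Shift to the Maidenhead origin (180°W, 90°S): lon 15.2107, lat 30.0932.
Field: 15.2107/20 → 0 → A, 30.0932/10 → 3 → D; chars AD.
Square: 15.2107/2 → 7, 0.0932/1 → 0; chars 70.
Subsquare: 1.2107/0.0833333 → 14 → o, 0.0932/0.0416667 → 2 → c; chars oc.

AD70oc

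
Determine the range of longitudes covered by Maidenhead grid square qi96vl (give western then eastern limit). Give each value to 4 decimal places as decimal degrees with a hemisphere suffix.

Field Q=16, I=8: +16·20° lon, +8·10° lat → SW at lon 140°, lat -10°.
Square 9, 6: +9·2° lon, +6·1° lat → SW at lon 158°, lat -4°.
Subsquare v=21, l=11: +21·0.0833333° lon, +11·0.0416667° lat → SW at lon 159.75°, lat -3.54167°.
Cell spans 0.0833333° lon × 0.0416667° lat.
west 159.7500° E, east 159.8333° E.

159.7500° E, 159.8333° E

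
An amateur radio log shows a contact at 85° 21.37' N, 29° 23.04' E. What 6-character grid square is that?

Add 180° to longitude and 90° to latitude: 209.3840, 175.3562.
Field: 209.3840/20 → 10 → K, 175.3562/10 → 17 → R; chars KR.
Square: 9.3840/2 → 4, 5.3562/1 → 5; chars 45.
Subsquare: 1.3840/0.0833333 → 16 → q, 0.3562/0.0416667 → 8 → i; chars qi.

KR45qi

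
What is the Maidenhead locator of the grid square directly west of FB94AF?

FB84xf

Longitude subsquare a = 0; −1 → -1, wraps to 23 = x, carry into square.
Longitude square 9; −1 → 8.
The latitude characters are unchanged.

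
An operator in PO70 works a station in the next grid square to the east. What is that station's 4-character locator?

PO80

Longitude square 7; +1 → 8.
The latitude characters are unchanged.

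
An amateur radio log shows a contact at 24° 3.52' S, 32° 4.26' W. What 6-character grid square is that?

Add 180° to longitude and 90° to latitude: 147.9290, 65.9413.
Field: 147.9290/20 → 7 → H, 65.9413/10 → 6 → G; chars HG.
Square: 7.9290/2 → 3, 5.9413/1 → 5; chars 35.
Subsquare: 1.9290/0.0833333 → 23 → x, 0.9413/0.0416667 → 22 → w; chars xw.

HG35xw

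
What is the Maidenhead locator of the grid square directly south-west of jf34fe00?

JF34ed99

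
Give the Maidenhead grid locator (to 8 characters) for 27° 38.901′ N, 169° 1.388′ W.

Offset from 180°W / 90°S: lon 10.97687°, lat 117.64835°.
Field: lon ⌊10.97687/20⌋ = 0 → A; lat ⌊117.64835/10⌋ = 11 → L.
Square: lon ⌊10.97687/2⌋ = 5; lat ⌊7.64835/1⌋ = 7.
Subsquare: lon ⌊0.97687/0.0833333⌋ = 11 → l; lat ⌊0.64835/0.0416667⌋ = 15 → p.
Extended square: lon ⌊0.06020/0.00833333⌋ = 7; lat ⌊0.02335/0.00416667⌋ = 5.

AL57lp75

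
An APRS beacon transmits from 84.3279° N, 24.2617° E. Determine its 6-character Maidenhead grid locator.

KR24dh

Offset from 180°W / 90°S: lon 204.2617°, lat 174.3279°.
Field: lon ⌊204.2617/20⌋ = 10 → K; lat ⌊174.3279/10⌋ = 17 → R.
Square: lon ⌊4.2617/2⌋ = 2; lat ⌊4.3279/1⌋ = 4.
Subsquare: lon ⌊0.2617/0.0833333⌋ = 3 → d; lat ⌊0.3279/0.0416667⌋ = 7 → h.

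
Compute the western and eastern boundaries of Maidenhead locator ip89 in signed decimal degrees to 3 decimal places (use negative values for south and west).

-4.000, -2.000

Field I=8, P=15: +8·20° lon, +15·10° lat → SW at lon -20°, lat 60°.
Square 8, 9: +8·2° lon, +9·1° lat → SW at lon -4°, lat 69°.
Cell spans 2° lon × 1° lat.
west -4.000, east -2.000.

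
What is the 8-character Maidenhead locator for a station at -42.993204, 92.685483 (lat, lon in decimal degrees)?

Offset from 180°W / 90°S: lon 272.68548°, lat 47.00680°.
Field: 272.68548/20 → 13 → N, 47.00680/10 → 4 → E; chars NE.
Square: 12.68548/2 → 6, 7.00680/1 → 7; chars 67.
Subsquare: 0.68548/0.0833333 → 8 → i, 0.00680/0.0416667 → 0 → a; chars ia.
Extended square: 0.01882/0.00833333 → 2, 0.00680/0.00416667 → 1; chars 21.

NE67ia21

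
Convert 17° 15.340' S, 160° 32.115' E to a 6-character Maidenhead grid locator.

Shift to the Maidenhead origin (180°W, 90°S): lon 340.5353, lat 72.7443.
Field: lon ⌊340.5353/20⌋ = 17 → R; lat ⌊72.7443/10⌋ = 7 → H.
Square: lon ⌊0.5353/2⌋ = 0; lat ⌊2.7443/1⌋ = 2.
Subsquare: lon ⌊0.5353/0.0833333⌋ = 6 → g; lat ⌊0.7443/0.0416667⌋ = 17 → r.

RH02gr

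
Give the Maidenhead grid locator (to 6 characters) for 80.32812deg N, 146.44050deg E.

QR30fh

Shift to the Maidenhead origin (180°W, 90°S): lon 326.4405, lat 170.3281.
Field: 326.4405/20 → 16 → Q, 170.3281/10 → 17 → R; chars QR.
Square: 6.4405/2 → 3, 0.3281/1 → 0; chars 30.
Subsquare: 0.4405/0.0833333 → 5 → f, 0.3281/0.0416667 → 7 → h; chars fh.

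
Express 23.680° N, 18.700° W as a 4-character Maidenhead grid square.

IL03

Offset from 180°W / 90°S: lon 161.30°, lat 113.68°.
Field: 161.30/20 → 8 → I, 113.68/10 → 11 → L; chars IL.
Square: 1.30/2 → 0, 3.68/1 → 3; chars 03.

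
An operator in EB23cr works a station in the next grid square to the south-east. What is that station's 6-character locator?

Longitude subsquare c = 2; +1 → 3 = d.
Latitude subsquare r = 17; −1 → 16 = q.

EB23dq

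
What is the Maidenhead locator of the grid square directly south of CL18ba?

Latitude subsquare a = 0; −1 → -1, wraps to 23 = x, carry into square.
Latitude square 8; −1 → 7.
The longitude characters are unchanged.

CL17bx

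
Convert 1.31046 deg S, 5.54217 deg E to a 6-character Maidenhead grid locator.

JI28sq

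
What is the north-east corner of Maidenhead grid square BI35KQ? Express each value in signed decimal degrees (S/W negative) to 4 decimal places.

-4.2917, -153.0833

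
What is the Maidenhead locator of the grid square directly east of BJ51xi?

BJ61ai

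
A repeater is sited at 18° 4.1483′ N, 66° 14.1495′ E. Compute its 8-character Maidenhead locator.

MK38cb86

Offset from 180°W / 90°S: lon 246.23583°, lat 108.06914°.
Field: lon ⌊246.23583/20⌋ = 12 → M; lat ⌊108.06914/10⌋ = 10 → K.
Square: lon ⌊6.23583/2⌋ = 3; lat ⌊8.06914/1⌋ = 8.
Subsquare: lon ⌊0.23583/0.0833333⌋ = 2 → c; lat ⌊0.06914/0.0416667⌋ = 1 → b.
Extended square: lon ⌊0.06916/0.00833333⌋ = 8; lat ⌊0.02747/0.00416667⌋ = 6.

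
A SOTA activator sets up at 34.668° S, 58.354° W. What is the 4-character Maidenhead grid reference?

GF05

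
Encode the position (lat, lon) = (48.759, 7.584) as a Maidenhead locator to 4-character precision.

Add 180° to longitude and 90° to latitude: 187.58, 138.76.
Field: lon ⌊187.58/20⌋ = 9 → J; lat ⌊138.76/10⌋ = 13 → N.
Square: lon ⌊7.58/2⌋ = 3; lat ⌊8.76/1⌋ = 8.

JN38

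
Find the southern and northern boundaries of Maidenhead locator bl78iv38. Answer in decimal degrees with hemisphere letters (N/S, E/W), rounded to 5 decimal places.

Field B=1, L=11: +1·20° lon, +11·10° lat → SW at lon -160°, lat 20°.
Square 7, 8: +7·2° lon, +8·1° lat → SW at lon -146°, lat 28°.
Subsquare i=8, v=21: +8·0.0833333° lon, +21·0.0416667° lat → SW at lon -145.333°, lat 28.875°.
Extended square 3, 8: +3·0.00833333° lon, +8·0.00416667° lat → SW at lon -145.308°, lat 28.9083°.
Cell spans 0.00833333° lon × 0.00416667° lat.
south 28.90833° N, north 28.91250° N.

28.90833° N, 28.91250° N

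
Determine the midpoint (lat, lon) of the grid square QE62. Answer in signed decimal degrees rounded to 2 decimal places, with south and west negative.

-47.50, 153.00

Field Q=16, E=4: +16·20° lon, +4·10° lat → SW at lon 140°, lat -50°.
Square 6, 2: +6·2° lon, +2·1° lat → SW at lon 152°, lat -48°.
Cell spans 2° lon × 1° lat. Centre is SW corner plus half of each.
latitude -47.50, longitude 153.00.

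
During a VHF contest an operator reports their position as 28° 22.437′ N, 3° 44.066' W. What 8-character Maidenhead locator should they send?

IL88di19

Offset from 180°W / 90°S: lon 176.26557°, lat 118.37395°.
Field: 176.26557/20 → 8 → I, 118.37395/10 → 11 → L; chars IL.
Square: 16.26557/2 → 8, 8.37395/1 → 8; chars 88.
Subsquare: 0.26557/0.0833333 → 3 → d, 0.37395/0.0416667 → 8 → i; chars di.
Extended square: 0.01557/0.00833333 → 1, 0.04062/0.00416667 → 9; chars 19.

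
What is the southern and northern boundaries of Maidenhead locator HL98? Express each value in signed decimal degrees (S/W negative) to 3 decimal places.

28.000, 29.000

Field H=7, L=11: +7·20° lon, +11·10° lat → SW at lon -40°, lat 20°.
Square 9, 8: +9·2° lon, +8·1° lat → SW at lon -22°, lat 28°.
Cell spans 2° lon × 1° lat.
south 28.000, north 29.000.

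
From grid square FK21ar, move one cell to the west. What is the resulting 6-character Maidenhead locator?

FK11xr

Longitude subsquare a = 0; −1 → -1, wraps to 23 = x, carry into square.
Longitude square 2; −1 → 1.
The latitude characters are unchanged.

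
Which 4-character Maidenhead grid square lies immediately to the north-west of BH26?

Longitude square 2; −1 → 1.
Latitude square 6; +1 → 7.

BH17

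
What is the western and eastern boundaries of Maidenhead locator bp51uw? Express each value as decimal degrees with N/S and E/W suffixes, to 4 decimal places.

148.3333° W, 148.2500° W

Field B=1, P=15: +1·20° lon, +15·10° lat → SW at lon -160°, lat 60°.
Square 5, 1: +5·2° lon, +1·1° lat → SW at lon -150°, lat 61°.
Subsquare u=20, w=22: +20·0.0833333° lon, +22·0.0416667° lat → SW at lon -148.333°, lat 61.9167°.
Cell spans 0.0833333° lon × 0.0416667° lat.
west 148.3333° W, east 148.2500° W.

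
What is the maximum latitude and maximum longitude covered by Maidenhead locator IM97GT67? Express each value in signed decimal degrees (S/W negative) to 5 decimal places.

37.82500, -1.44167

Field I=8, M=12: +8·20° lon, +12·10° lat → SW at lon -20°, lat 30°.
Square 9, 7: +9·2° lon, +7·1° lat → SW at lon -2°, lat 37°.
Subsquare g=6, t=19: +6·0.0833333° lon, +19·0.0416667° lat → SW at lon -1.5°, lat 37.7917°.
Extended square 6, 7: +6·0.00833333° lon, +7·0.00416667° lat → SW at lon -1.45°, lat 37.8208°.
Cell spans 0.00833333° lon × 0.00416667° lat. NE corner is SW corner plus one full cell.
latitude 37.82500, longitude -1.44167.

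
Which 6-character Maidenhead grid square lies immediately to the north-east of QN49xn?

QN59ao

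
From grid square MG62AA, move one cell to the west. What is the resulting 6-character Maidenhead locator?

Longitude subsquare a = 0; −1 → -1, wraps to 23 = x, carry into square.
Longitude square 6; −1 → 5.
The latitude characters are unchanged.

MG52xa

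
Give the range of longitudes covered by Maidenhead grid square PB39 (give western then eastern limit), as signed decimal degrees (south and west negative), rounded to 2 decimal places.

126.00, 128.00

Field P=15, B=1: +15·20° lon, +1·10° lat → SW at lon 120°, lat -80°.
Square 3, 9: +3·2° lon, +9·1° lat → SW at lon 126°, lat -71°.
Cell spans 2° lon × 1° lat.
west 126.00, east 128.00.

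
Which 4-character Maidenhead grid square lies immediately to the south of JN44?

Latitude square 4; −1 → 3.
The longitude characters are unchanged.

JN43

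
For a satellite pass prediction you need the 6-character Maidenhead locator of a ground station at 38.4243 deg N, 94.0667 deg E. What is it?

Offset from 180°W / 90°S: lon 274.0667°, lat 128.4243°.
Field (20°×10°, letters A–R): 274.0667/20 → 13 → N, 128.4243/10 → 12 → M; chars NM.
Square (2°×1°, digits 0–9): 14.0667/2 → 7, 8.4243/1 → 8; chars 78.
Subsquare (5′×2.5′, letters a–x): 0.0667/0.0833333 → 0 → a, 0.4243/0.0416667 → 10 → k; chars ak.

NM78ak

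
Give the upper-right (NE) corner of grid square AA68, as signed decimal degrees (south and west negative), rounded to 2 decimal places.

-81.00, -166.00

Field A=0, A=0: +0·20° lon, +0·10° lat → SW at lon -180°, lat -90°.
Square 6, 8: +6·2° lon, +8·1° lat → SW at lon -168°, lat -82°.
Cell spans 2° lon × 1° lat. NE corner is SW corner plus one full cell.
latitude -81.00, longitude -166.00.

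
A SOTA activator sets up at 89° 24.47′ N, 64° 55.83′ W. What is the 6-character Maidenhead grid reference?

Add 180° to longitude and 90° to latitude: 115.0695, 179.4078.
Field: 115.0695/20 → 5 → F, 179.4078/10 → 17 → R; chars FR.
Square: 15.0695/2 → 7, 9.4078/1 → 9; chars 79.
Subsquare: 1.0695/0.0833333 → 12 → m, 0.4078/0.0416667 → 9 → j; chars mj.

FR79mj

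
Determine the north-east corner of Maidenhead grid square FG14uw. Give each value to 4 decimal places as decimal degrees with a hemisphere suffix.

25.0417° S, 76.2500° W

Field F=5, G=6: +5·20° lon, +6·10° lat → SW at lon -80°, lat -30°.
Square 1, 4: +1·2° lon, +4·1° lat → SW at lon -78°, lat -26°.
Subsquare u=20, w=22: +20·0.0833333° lon, +22·0.0416667° lat → SW at lon -76.3333°, lat -25.0833°.
Cell spans 0.0833333° lon × 0.0416667° lat. NE corner is SW corner plus one full cell.
latitude 25.0417° S, longitude 76.2500° W.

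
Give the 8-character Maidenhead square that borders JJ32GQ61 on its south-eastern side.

JJ32gq70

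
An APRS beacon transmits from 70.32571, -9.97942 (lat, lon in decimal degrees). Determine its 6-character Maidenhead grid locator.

IQ50ah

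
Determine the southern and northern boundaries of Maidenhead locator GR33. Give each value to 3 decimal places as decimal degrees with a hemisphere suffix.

83.000° N, 84.000° N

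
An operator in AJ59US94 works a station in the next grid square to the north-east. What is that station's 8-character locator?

AJ59vs05

Longitude extended square 9; +1 → 10, wraps to 0, carry into subsquare.
Longitude subsquare u = 20; +1 → 21 = v.
Latitude extended square 4; +1 → 5.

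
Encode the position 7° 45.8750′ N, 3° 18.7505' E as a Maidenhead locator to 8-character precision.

JJ17ps73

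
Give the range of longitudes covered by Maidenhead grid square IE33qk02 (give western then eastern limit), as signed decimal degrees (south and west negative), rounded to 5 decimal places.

Field I=8, E=4: +8·20° lon, +4·10° lat → SW at lon -20°, lat -50°.
Square 3, 3: +3·2° lon, +3·1° lat → SW at lon -14°, lat -47°.
Subsquare q=16, k=10: +16·0.0833333° lon, +10·0.0416667° lat → SW at lon -12.6667°, lat -46.5833°.
Extended square 0, 2: +0·0.00833333° lon, +2·0.00416667° lat → SW at lon -12.6667°, lat -46.575°.
Cell spans 0.00833333° lon × 0.00416667° lat.
west -12.66667, east -12.65833.

-12.66667, -12.65833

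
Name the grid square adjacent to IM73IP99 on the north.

IM73iq90

Latitude extended square 9; +1 → 10, wraps to 0, carry into subsquare.
Latitude subsquare p = 15; +1 → 16 = q.
The longitude characters are unchanged.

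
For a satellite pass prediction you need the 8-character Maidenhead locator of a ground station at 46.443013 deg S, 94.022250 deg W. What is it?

Shift to the Maidenhead origin (180°W, 90°S): lon 85.97775, lat 43.55699.
Field (20°×10°, letters A–R): lon ⌊85.97775/20⌋ = 4 → E; lat ⌊43.55699/10⌋ = 4 → E.
Square (2°×1°, digits 0–9): lon ⌊5.97775/2⌋ = 2; lat ⌊3.55699/1⌋ = 3.
Subsquare (5′×2.5′, letters a–x): lon ⌊1.97775/0.0833333⌋ = 23 → x; lat ⌊0.55699/0.0416667⌋ = 13 → n.
Extended square (30″×15″, digits 0–9): lon ⌊0.06108/0.00833333⌋ = 7; lat ⌊0.01532/0.00416667⌋ = 3.

EE23xn73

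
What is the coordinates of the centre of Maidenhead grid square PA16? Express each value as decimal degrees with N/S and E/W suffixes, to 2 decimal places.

Field P=15, A=0: +15·20° lon, +0·10° lat → SW at lon 120°, lat -90°.
Square 1, 6: +1·2° lon, +6·1° lat → SW at lon 122°, lat -84°.
Cell spans 2° lon × 1° lat. Centre is SW corner plus half of each.
latitude 83.50° S, longitude 123.00° E.

83.50° S, 123.00° E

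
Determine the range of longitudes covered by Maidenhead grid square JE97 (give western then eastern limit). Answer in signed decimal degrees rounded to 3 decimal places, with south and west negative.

Field J=9, E=4: +9·20° lon, +4·10° lat → SW at lon 0°, lat -50°.
Square 9, 7: +9·2° lon, +7·1° lat → SW at lon 18°, lat -43°.
Cell spans 2° lon × 1° lat.
west 18.000, east 20.000.

18.000, 20.000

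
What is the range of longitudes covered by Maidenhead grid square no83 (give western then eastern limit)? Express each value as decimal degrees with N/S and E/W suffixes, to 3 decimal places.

Field N=13, O=14: +13·20° lon, +14·10° lat → SW at lon 80°, lat 50°.
Square 8, 3: +8·2° lon, +3·1° lat → SW at lon 96°, lat 53°.
Cell spans 2° lon × 1° lat.
west 96.000° E, east 98.000° E.

96.000° E, 98.000° E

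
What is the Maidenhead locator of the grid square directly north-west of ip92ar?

IP82xs

Longitude subsquare a = 0; −1 → -1, wraps to 23 = x, carry into square.
Longitude square 9; −1 → 8.
Latitude subsquare r = 17; +1 → 18 = s.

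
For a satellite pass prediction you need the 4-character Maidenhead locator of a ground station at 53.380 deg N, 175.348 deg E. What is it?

Shift to the Maidenhead origin (180°W, 90°S): lon 355.35, lat 143.38.
Field: lon ⌊355.35/20⌋ = 17 → R; lat ⌊143.38/10⌋ = 14 → O.
Square: lon ⌊15.35/2⌋ = 7; lat ⌊3.38/1⌋ = 3.

RO73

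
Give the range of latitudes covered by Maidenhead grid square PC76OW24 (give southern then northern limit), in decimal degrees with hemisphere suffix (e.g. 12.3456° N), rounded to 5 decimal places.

Field P=15, C=2: +15·20° lon, +2·10° lat → SW at lon 120°, lat -70°.
Square 7, 6: +7·2° lon, +6·1° lat → SW at lon 134°, lat -64°.
Subsquare o=14, w=22: +14·0.0833333° lon, +22·0.0416667° lat → SW at lon 135.167°, lat -63.0833°.
Extended square 2, 4: +2·0.00833333° lon, +4·0.00416667° lat → SW at lon 135.183°, lat -63.0667°.
Cell spans 0.00833333° lon × 0.00416667° lat.
south 63.06667° S, north 63.06250° S.

63.06667° S, 63.06250° S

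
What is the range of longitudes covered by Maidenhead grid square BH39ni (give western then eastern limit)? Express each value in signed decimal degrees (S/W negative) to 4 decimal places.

Field B=1, H=7: +1·20° lon, +7·10° lat → SW at lon -160°, lat -20°.
Square 3, 9: +3·2° lon, +9·1° lat → SW at lon -154°, lat -11°.
Subsquare n=13, i=8: +13·0.0833333° lon, +8·0.0416667° lat → SW at lon -152.917°, lat -10.6667°.
Cell spans 0.0833333° lon × 0.0416667° lat.
west -152.9167, east -152.8333.

-152.9167, -152.8333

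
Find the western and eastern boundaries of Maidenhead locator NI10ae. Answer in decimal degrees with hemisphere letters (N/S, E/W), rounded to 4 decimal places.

82.0000° E, 82.0833° E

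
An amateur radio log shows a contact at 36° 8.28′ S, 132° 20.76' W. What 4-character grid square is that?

CF33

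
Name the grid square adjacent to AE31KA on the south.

AE30kx

Latitude subsquare a = 0; −1 → -1, wraps to 23 = x, carry into square.
Latitude square 1; −1 → 0.
The longitude characters are unchanged.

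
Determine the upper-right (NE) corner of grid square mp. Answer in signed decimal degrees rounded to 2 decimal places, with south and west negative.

70.00, 80.00

Field M=12, P=15: +12·20° lon, +15·10° lat → SW at lon 60°, lat 60°.
Cell spans 20° lon × 10° lat. NE corner is SW corner plus one full cell.
latitude 70.00, longitude 80.00.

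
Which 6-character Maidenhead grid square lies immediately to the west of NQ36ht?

Longitude subsquare h = 7; −1 → 6 = g.
The latitude characters are unchanged.

NQ36gt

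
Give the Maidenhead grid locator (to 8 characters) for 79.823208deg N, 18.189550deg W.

Offset from 180°W / 90°S: lon 161.81045°, lat 169.82321°.
Field: 161.81045/20 → 8 → I, 169.82321/10 → 16 → Q; chars IQ.
Square: 1.81045/2 → 0, 9.82321/1 → 9; chars 09.
Subsquare: 1.81045/0.0833333 → 21 → v, 0.82321/0.0416667 → 19 → t; chars vt.
Extended square: 0.06045/0.00833333 → 7, 0.03154/0.00416667 → 7; chars 77.

IQ09vt77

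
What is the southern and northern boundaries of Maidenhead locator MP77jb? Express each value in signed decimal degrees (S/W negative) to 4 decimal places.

Field M=12, P=15: +12·20° lon, +15·10° lat → SW at lon 60°, lat 60°.
Square 7, 7: +7·2° lon, +7·1° lat → SW at lon 74°, lat 67°.
Subsquare j=9, b=1: +9·0.0833333° lon, +1·0.0416667° lat → SW at lon 74.75°, lat 67.0417°.
Cell spans 0.0833333° lon × 0.0416667° lat.
south 67.0417, north 67.0833.

67.0417, 67.0833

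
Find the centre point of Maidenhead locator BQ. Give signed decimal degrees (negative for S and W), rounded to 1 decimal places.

75.0, -150.0

Field B=1, Q=16: +1·20° lon, +16·10° lat → SW at lon -160°, lat 70°.
Cell spans 20° lon × 10° lat. Centre is SW corner plus half of each.
latitude 75.0, longitude -150.0.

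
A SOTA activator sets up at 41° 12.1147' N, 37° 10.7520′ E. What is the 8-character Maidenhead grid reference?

KN81oe18

Shift to the Maidenhead origin (180°W, 90°S): lon 217.17920, lat 131.20191.
Field: 217.17920/20 → 10 → K, 131.20191/10 → 13 → N; chars KN.
Square: 17.17920/2 → 8, 1.20191/1 → 1; chars 81.
Subsquare: 1.17920/0.0833333 → 14 → o, 0.20191/0.0416667 → 4 → e; chars oe.
Extended square: 0.01253/0.00833333 → 1, 0.03524/0.00416667 → 8; chars 18.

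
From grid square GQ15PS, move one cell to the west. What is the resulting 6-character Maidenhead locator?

Longitude subsquare p = 15; −1 → 14 = o.
The latitude characters are unchanged.

GQ15os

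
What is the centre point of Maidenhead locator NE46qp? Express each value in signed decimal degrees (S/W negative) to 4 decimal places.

-43.3542, 89.3750

Field N=13, E=4: +13·20° lon, +4·10° lat → SW at lon 80°, lat -50°.
Square 4, 6: +4·2° lon, +6·1° lat → SW at lon 88°, lat -44°.
Subsquare q=16, p=15: +16·0.0833333° lon, +15·0.0416667° lat → SW at lon 89.3333°, lat -43.375°.
Cell spans 0.0833333° lon × 0.0416667° lat. Centre is SW corner plus half of each.
latitude -43.3542, longitude 89.3750.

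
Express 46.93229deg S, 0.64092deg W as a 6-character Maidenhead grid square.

Shift to the Maidenhead origin (180°W, 90°S): lon 179.3591, lat 43.0677.
Field (20°×10°, letters A–R): 179.3591/20 → 8 → I, 43.0677/10 → 4 → E; chars IE.
Square (2°×1°, digits 0–9): 19.3591/2 → 9, 3.0677/1 → 3; chars 93.
Subsquare (5′×2.5′, letters a–x): 1.3591/0.0833333 → 16 → q, 0.0677/0.0416667 → 1 → b; chars qb.

IE93qb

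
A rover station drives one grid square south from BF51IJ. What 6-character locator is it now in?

Latitude subsquare j = 9; −1 → 8 = i.
The longitude characters are unchanged.

BF51ii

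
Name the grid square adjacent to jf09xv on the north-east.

JF19aw

Longitude subsquare x = 23; +1 → 24, wraps to 0 = a, carry into square.
Longitude square 0; +1 → 1.
Latitude subsquare v = 21; +1 → 22 = w.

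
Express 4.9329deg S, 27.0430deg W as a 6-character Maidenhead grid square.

Add 180° to longitude and 90° to latitude: 152.9570, 85.0671.
Field: lon ⌊152.9570/20⌋ = 7 → H; lat ⌊85.0671/10⌋ = 8 → I.
Square: lon ⌊12.9570/2⌋ = 6; lat ⌊5.0671/1⌋ = 5.
Subsquare: lon ⌊0.9570/0.0833333⌋ = 11 → l; lat ⌊0.0671/0.0416667⌋ = 1 → b.

HI65lb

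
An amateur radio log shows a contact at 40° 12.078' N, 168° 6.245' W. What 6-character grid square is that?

Add 180° to longitude and 90° to latitude: 11.8959, 130.2013.
Field: 11.8959/20 → 0 → A, 130.2013/10 → 13 → N; chars AN.
Square: 11.8959/2 → 5, 0.2013/1 → 0; chars 50.
Subsquare: 1.8959/0.0833333 → 22 → w, 0.2013/0.0416667 → 4 → e; chars we.

AN50we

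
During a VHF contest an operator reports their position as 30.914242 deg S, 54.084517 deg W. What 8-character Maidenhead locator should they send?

GF29wc90

Offset from 180°W / 90°S: lon 125.91548°, lat 59.08576°.
Field: 125.91548/20 → 6 → G, 59.08576/10 → 5 → F; chars GF.
Square: 5.91548/2 → 2, 9.08576/1 → 9; chars 29.
Subsquare: 1.91548/0.0833333 → 22 → w, 0.08576/0.0416667 → 2 → c; chars wc.
Extended square: 0.08215/0.00833333 → 9, 0.00242/0.00416667 → 0; chars 90.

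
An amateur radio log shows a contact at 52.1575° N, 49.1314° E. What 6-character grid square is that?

LO42nd

Add 180° to longitude and 90° to latitude: 229.1314, 142.1575.
Field: 229.1314/20 → 11 → L, 142.1575/10 → 14 → O; chars LO.
Square: 9.1314/2 → 4, 2.1575/1 → 2; chars 42.
Subsquare: 1.1314/0.0833333 → 13 → n, 0.1575/0.0416667 → 3 → d; chars nd.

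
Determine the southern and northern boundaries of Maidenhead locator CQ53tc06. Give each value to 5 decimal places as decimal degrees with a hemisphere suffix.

73.10833° N, 73.11250° N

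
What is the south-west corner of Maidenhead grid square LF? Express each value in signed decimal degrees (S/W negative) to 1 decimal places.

-40.0, 40.0

Field L=11, F=5: +11·20° lon, +5·10° lat → SW at lon 40°, lat -40°.
latitude -40.0, longitude 40.0.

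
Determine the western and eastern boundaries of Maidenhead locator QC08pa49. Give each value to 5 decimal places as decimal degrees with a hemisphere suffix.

Field Q=16, C=2: +16·20° lon, +2·10° lat → SW at lon 140°, lat -70°.
Square 0, 8: +0·2° lon, +8·1° lat → SW at lon 140°, lat -62°.
Subsquare p=15, a=0: +15·0.0833333° lon, +0·0.0416667° lat → SW at lon 141.25°, lat -62°.
Extended square 4, 9: +4·0.00833333° lon, +9·0.00416667° lat → SW at lon 141.283°, lat -61.9625°.
Cell spans 0.00833333° lon × 0.00416667° lat.
west 141.28333° E, east 141.29167° E.

141.28333° E, 141.29167° E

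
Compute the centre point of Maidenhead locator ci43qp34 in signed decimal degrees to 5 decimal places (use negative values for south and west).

Field C=2, I=8: +2·20° lon, +8·10° lat → SW at lon -140°, lat -10°.
Square 4, 3: +4·2° lon, +3·1° lat → SW at lon -132°, lat -7°.
Subsquare q=16, p=15: +16·0.0833333° lon, +15·0.0416667° lat → SW at lon -130.667°, lat -6.375°.
Extended square 3, 4: +3·0.00833333° lon, +4·0.00416667° lat → SW at lon -130.642°, lat -6.35833°.
Cell spans 0.00833333° lon × 0.00416667° lat. Centre is SW corner plus half of each.
latitude -6.35625, longitude -130.63750.

-6.35625, -130.63750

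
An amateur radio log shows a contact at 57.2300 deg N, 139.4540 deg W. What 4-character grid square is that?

CO07

Shift to the Maidenhead origin (180°W, 90°S): lon 40.55, lat 147.23.
Field: lon ⌊40.55/20⌋ = 2 → C; lat ⌊147.23/10⌋ = 14 → O.
Square: lon ⌊0.55/2⌋ = 0; lat ⌊7.23/1⌋ = 7.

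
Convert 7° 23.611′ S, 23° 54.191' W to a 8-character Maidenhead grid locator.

HI82bo15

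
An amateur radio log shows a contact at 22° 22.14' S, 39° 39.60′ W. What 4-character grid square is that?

HG07

Shift to the Maidenhead origin (180°W, 90°S): lon 140.34, lat 67.63.
Field: 140.34/20 → 7 → H, 67.63/10 → 6 → G; chars HG.
Square: 0.34/2 → 0, 7.63/1 → 7; chars 07.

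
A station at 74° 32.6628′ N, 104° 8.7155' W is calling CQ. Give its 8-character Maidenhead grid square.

Offset from 180°W / 90°S: lon 75.85474°, lat 164.54438°.
Field (20°×10°, letters A–R): 75.85474/20 → 3 → D, 164.54438/10 → 16 → Q; chars DQ.
Square (2°×1°, digits 0–9): 15.85474/2 → 7, 4.54438/1 → 4; chars 74.
Subsquare (5′×2.5′, letters a–x): 1.85474/0.0833333 → 22 → w, 0.54438/0.0416667 → 13 → n; chars wn.
Extended square (30″×15″, digits 0–9): 0.02141/0.00833333 → 2, 0.00271/0.00416667 → 0; chars 20.

DQ74wn20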